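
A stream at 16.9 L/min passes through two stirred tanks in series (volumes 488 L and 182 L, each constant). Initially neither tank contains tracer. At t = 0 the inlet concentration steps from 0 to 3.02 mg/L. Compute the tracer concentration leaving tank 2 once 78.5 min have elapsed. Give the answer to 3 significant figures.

Each tank obeys Vᵢ dCᵢ/dt = Q(Cᵢ₋₁ − Cᵢ), so τᵢ = Vᵢ/Q.
τ₁ = 488/16.9 = 28.876 min; τ₂ = 182/16.9 = 10.769 min.
Solving the cascade with C₁(0)=C₂(0)=0 gives C₂(t) = C_in[1 − (τ₁ e^(−t/τ₁) − τ₂ e^(−t/τ₂))/(τ₁ − τ₂)].
At t = 78.5: e^(−t/τ₁) = 0.065971, e^(−t/τ₂) = 0.00068282.
C₂ = 3.02·[1 − (28.876·0.065971 − 10.769·0.00068282)/(18.107)] = 3.02·0.89520 = 2.7035 mg/L.

2.70 mg/L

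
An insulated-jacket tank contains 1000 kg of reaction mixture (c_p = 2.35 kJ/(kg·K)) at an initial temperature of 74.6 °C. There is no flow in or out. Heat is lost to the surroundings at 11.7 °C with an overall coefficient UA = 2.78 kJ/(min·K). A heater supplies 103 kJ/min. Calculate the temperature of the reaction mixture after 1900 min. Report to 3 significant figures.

M c_p dT/dt = −UA(T − T_amb) + Q̇.
dT/dt = (T_ss − T)/τ with T_ss = T_amb + Q̇/UA = 11.7 + 103/2.78 = 48.750 °C, τ = M c_p/UA = 1000·2.35/2.78 = 845.32 min.
Solution: T(t) = T_ss + (T₀ − T_ss) e^(−t/τ).
T(1900) = 48.750 + (25.850)·0.10565 = 51.481 °C.

51.5 °C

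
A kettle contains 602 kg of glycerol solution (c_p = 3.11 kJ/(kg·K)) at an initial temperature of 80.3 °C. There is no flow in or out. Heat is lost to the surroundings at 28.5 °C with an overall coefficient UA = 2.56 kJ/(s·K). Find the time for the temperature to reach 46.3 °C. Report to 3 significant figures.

781 s

Lumped-capacitance energy balance: M c_p dT/dt = UA(T_amb − T).
τ = M c_p/UA = 731.34 s; T_ss = T_amb = 28.500 °C.
T(t) = T_ss + (T₀ − T_ss)e^(−t/τ); set T = 46.3:
t = −τ ln[(T − T_ss)/(T₀ − T_ss)] = −731.34 · ln(0.34363) = 781.21 s.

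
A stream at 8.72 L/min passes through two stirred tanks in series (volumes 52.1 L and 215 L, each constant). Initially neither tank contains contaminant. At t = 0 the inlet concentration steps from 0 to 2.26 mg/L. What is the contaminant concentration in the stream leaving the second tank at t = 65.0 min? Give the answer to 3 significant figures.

Each tank obeys Vᵢ dCᵢ/dt = Q(Cᵢ₋₁ − Cᵢ), so τᵢ = Vᵢ/Q.
τ₁ = 52.1/8.72 = 5.9748 min; τ₂ = 215/8.72 = 24.656 min.
Solving the cascade with C₁(0)=C₂(0)=0 gives C₂(t) = C_in[1 − (τ₁ e^(−t/τ₁) − τ₂ e^(−t/τ₂))/(τ₁ − τ₂)].
At t = 65.0: e^(−t/τ₁) = 1.8848e-05, e^(−t/τ₂) = 0.071627.
C₂ = 2.26·[1 − (5.9748·1.8848e-05 − 24.656·0.071627)/(-18.681)] = 2.26·0.90547 = 2.0464 mg/L.

2.05 mg/L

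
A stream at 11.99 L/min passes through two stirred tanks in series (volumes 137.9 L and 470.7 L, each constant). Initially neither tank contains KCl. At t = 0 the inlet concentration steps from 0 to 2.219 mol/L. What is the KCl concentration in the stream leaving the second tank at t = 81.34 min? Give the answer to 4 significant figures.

Each tank obeys Vᵢ dCᵢ/dt = Q(Cᵢ₋₁ − Cᵢ), so τᵢ = Vᵢ/Q.
τ₁ = 137.9/11.99 = 11.5013 min; τ₂ = 470.7/11.99 = 39.2577 min.
Solving the cascade with C₁(0)=C₂(0)=0 gives C₂(t) = C_in[1 − (τ₁ e^(−t/τ₁) − τ₂ e^(−t/τ₂))/(τ₁ − τ₂)].
At t = 81.34: e^(−t/τ₁) = 0.000848302, e^(−t/τ₂) = 0.125940.
C₂ = 2.219·[1 − (11.5013·0.000848302 − 39.2577·0.125940)/(-27.7565)] = 2.219·0.822227 = 1.82452 mol/L.

1.825 mol/L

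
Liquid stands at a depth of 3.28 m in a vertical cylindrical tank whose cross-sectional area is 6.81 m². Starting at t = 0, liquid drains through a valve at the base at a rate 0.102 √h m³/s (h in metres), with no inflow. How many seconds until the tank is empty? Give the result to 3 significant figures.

With no inflow, A dh/dt = −0.102 √h.
∫ h^(−1/2) dh = −(0.102/A) ∫ dt, giving 2√h = 2√h₀ − (0.102/A) t.
Set h = 0: 2√h₀ = (0.102/A) t_empty ⇒ t_empty = 2A√h₀/0.102.
t_empty = 2·6.81·√3.28/0.102 = 13.620·1.8111/0.102 = 241.83 s.

242 s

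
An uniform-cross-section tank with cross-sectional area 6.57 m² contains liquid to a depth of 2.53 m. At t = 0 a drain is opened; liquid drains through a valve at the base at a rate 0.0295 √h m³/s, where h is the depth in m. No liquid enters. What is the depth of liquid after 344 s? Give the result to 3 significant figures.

0.670 m

With no inflow, A dh/dt = −0.0295 √h.
Separate and integrate: 2(√h − √h₀) = −(0.0295/A) t.
√h = √2.53 − 0.0295·344/(2·6.57) = 1.5906 − 0.77230 = 0.81830.
h = 0.81830² = 0.66961 m.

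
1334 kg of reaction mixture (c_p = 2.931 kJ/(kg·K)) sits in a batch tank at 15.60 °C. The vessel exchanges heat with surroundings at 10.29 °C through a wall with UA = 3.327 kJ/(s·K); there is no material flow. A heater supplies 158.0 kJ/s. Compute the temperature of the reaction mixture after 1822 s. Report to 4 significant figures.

48.83 °C

Lumped-capacitance energy balance: M c_p dT/dt = UA(T_amb − T) + Q̇.
dT/dt = (T_ss − T)/τ with T_ss = T_amb + Q̇/UA = 10.29 + 158.0/3.327 = 57.7802 °C, τ = M c_p/UA = 1334·2.931/3.327 = 1175.22 s.
Integrating: T(t) = T_ss + (T₀ − T_ss) e^(−t/τ).
T(1822) = 57.7802 + (-42.1802)·0.212174 = 48.8307 °C.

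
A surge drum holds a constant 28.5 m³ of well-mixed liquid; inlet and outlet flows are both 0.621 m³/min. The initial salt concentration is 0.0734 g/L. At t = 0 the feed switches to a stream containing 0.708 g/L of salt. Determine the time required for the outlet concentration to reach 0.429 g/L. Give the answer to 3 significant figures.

Species balance: V dC/dt = Q(C_in − C) ⇒ τ = V/Q = 45.894 min.
C(t) = C_in + (C₀ − C_in) e^(−t/τ). Set C = 0.429 and solve for t:
e^(−t/τ) = (C − C_in)/(C₀ − C_in) = (0.429 − 0.708)/(0.0734 − 0.708) = 0.43965
t = −τ ln(…) = 45.894 × 0.82178 = 37.715 min.

37.7 min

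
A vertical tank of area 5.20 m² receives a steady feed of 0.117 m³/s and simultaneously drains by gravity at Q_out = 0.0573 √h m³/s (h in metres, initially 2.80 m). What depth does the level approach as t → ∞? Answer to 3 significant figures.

A dh/dt = Q_in − 0.0573 √h. Steady state requires inflow = outflow:
Q_in = 0.0573 √h_ss ⇒ √h_ss = 0.117/0.0573 = 2.0419.
h_ss = 2.0419² = 4.1693 m. (Since h₀ = 2.80 m < h_ss, the level will rise toward this value.)

4.17 m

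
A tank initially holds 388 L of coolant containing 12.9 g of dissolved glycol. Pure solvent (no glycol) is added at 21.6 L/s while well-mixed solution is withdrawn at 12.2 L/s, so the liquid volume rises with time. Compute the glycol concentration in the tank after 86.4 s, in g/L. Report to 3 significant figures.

0.00248 g/L

Let m(t) be the amount of glycol. Volume: V(t) = V₀ + (Q_in − Q_out) t = 388 + 9.4000 t; V(86.4) = 1200.2 L.
No glycol enters, so dm/dt = −Q_out · (m/V).
Separate: dm/m = −Q_out dt/V(t) ⇒ ln(m/m₀) = −(Q_out/(Q_in−Q_out)) ln(V/V₀).
m = m₀ (V₀/V)^(Q_out/(Q_in−Q_out)) = 12.9 × (388/1200.2)^(1.2979) = 2.9792 g.
C = m/V = 2.9792/1200.2 = 0.0024824 g/L.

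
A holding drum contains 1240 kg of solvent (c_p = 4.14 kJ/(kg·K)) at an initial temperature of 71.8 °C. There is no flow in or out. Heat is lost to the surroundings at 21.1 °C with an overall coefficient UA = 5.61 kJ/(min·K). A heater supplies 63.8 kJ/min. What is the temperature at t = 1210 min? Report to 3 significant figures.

43.0 °C

First-law balance (no shaft work): M c_p dT/dt = −UA(T − T_amb) + Q̇.
dT/dt = (T_ss − T)/τ with T_ss = T_amb + Q̇/UA = 21.1 + 63.8/5.61 = 32.473 °C, τ = M c_p/UA = 1240·4.14/5.61 = 915.08 min.
This is linear first-order; T(t) = T_ss + (T₀ − T_ss) e^(−t/τ).
T(1210) = 32.473 + (39.327)·0.26652 = 42.954 °C.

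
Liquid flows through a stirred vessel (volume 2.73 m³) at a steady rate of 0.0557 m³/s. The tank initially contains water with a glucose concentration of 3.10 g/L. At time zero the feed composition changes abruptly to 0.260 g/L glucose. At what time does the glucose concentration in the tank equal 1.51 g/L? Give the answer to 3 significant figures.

Accumulation = in − out for the solute gives V dC/dt = Q(C_in − C), so τ = V/Q = 49.013 s.
C(t) = C_in + (C₀ − C_in) e^(−t/τ). Set C = 1.51 and solve for t:
e^(−t/τ) = (C − C_in)/(C₀ − C_in) = (1.51 − 0.260)/(3.10 − 0.260) = 0.44014
t = −τ ln(…) = 49.013 × 0.82066 = 40.223 s.

40.2 s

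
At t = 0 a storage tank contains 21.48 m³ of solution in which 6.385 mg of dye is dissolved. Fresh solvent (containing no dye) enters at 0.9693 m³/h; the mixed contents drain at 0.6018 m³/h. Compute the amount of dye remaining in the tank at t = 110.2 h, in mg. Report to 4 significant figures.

Total volume: dV/dt = Q_in − Q_out = 0.367500 m³/h, so V(t) = 21.48 + 0.367500 t and V(110.2) = 61.9785 m³.
Species balance (pure solvent in): dm/dt = −Q_out · m/V(t).
dm/m = −Q_out dt/(V₀ + 0.367500 t); integrating gives ln(m/m₀) = −(Q_out/(Q_in−Q_out)) ln(V/V₀).
m = m₀ (V₀/V)^(Q_out/(Q_in−Q_out)) = 6.385 × (21.48/61.9785)^(1.63755) = 1.12603 mg.

1.126 mg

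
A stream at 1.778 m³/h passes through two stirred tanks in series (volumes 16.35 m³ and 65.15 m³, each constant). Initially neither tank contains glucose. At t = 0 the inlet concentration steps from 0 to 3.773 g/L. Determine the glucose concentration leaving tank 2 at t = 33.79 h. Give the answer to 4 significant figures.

1.802 g/L

Species balance on tank i: dCᵢ/dt = (Cᵢ₋₁ − Cᵢ)/τᵢ with τᵢ = Vᵢ/Q.
τ₁ = 16.35/1.778 = 9.19573 h; τ₂ = 65.15/1.778 = 36.6423 h.
Tank 1: C₁ = C_in(1 − e^(−t/τ₁)). Tank 2 (τ₁ ≠ τ₂): C₂ = C_in[1 − (τ₁ e^(−t/τ₁) − τ₂ e^(−t/τ₂))/(τ₁ − τ₂)].
At t = 33.79: e^(−t/τ₁) = 0.0253612, e^(−t/τ₂) = 0.397660.
C₂ = 3.773·[1 − (9.19573·0.0253612 − 36.6423·0.397660)/(-27.4466)] = 3.773·0.477605 = 1.80200 g/L.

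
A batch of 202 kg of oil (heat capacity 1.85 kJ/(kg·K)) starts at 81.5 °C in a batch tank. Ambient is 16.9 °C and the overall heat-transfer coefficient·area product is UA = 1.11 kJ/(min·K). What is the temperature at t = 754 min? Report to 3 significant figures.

23.8 °C

Energy balance: M c_p dT/dt = −UA(T − T_amb).
dT/dt = (T_ss − T)/τ with T_ss = T_amb = 16.900 °C, τ = M c_p/UA = 202·1.85/1.11 = 336.67 min.
This is linear first-order; T(t) = T_ss + (T₀ − T_ss) e^(−t/τ).
T(754) = 16.900 + (64.600)·0.10650 = 23.780 °C.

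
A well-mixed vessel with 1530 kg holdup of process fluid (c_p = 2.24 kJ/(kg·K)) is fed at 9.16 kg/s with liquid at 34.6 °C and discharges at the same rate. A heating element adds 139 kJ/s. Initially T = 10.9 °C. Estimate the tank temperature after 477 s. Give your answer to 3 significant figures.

M c_p dT/dt = ṁ c_p (T_in − T) + Q̇.
Rearrange: dT/dt = (T_ss − T)/τ with τ = M/ṁ = 167.03 s and T_ss = T_in + Q̇/(ṁ c_p) = 41.374 °C.
Solution: T(t) = T_ss + (T₀ − T_ss) e^(−t/τ).
T(477) = 41.374 + (-30.474)·e^(−477/167.03) = 41.374 + (-30.474)·0.057512 = 39.622 °C.

39.6 °C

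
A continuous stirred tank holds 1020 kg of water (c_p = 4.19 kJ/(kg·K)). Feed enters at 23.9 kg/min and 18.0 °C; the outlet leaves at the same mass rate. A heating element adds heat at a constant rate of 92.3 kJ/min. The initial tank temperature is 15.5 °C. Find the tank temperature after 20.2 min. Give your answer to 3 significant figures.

M c_p dT/dt = ṁ c_p (T_in − T) + Q̇.
Rearrange: dT/dt = (T_ss − T)/τ with τ = M/ṁ = 42.678 min and T_ss = T_in + Q̇/(ṁ c_p) = 18.922 °C.
This is linear first-order; T(t) = T_ss + (T₀ − T_ss) e^(−t/τ).
T(20.2) = 18.922 + (-3.4217)·e^(−20.2/42.678) = 18.922 + (-3.4217)·0.62293 = 16.790 °C.

16.8 °C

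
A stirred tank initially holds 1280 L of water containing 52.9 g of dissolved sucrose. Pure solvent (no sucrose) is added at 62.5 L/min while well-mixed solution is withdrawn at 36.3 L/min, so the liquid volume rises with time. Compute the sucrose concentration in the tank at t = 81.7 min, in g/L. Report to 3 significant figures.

0.00396 g/L

Total volume: dV/dt = Q_in − Q_out = 26.200 L/min, so V(t) = 1280 + 26.200 t and V(81.7) = 3420.5 L.
No sucrose enters, so dm/dt = −Q_out · (m/V).
Separate: dm/m = −Q_out dt/V(t) ⇒ ln(m/m₀) = −(Q_out/(Q_in−Q_out)) ln(V/V₀).
m = m₀ (V₀/V)^(Q_out/(Q_in−Q_out)) = 52.9 × (1280/3420.5)^(1.3855) = 13.552 g.
C = m/V = 13.552/3420.5 = 0.0039620 g/L.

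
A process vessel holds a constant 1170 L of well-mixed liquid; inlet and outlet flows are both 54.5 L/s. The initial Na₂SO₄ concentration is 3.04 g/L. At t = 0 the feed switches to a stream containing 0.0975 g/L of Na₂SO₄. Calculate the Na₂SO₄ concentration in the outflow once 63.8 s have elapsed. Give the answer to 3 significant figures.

Accumulation = in − out for the solute gives V dC/dt = Q(C_in − C).
Time constant τ = V/Q = 1170/54.5 = 21.468 s.
Solution: C(t) = C_in + (C₀ − C_in) e^(−t/τ).
C(63.8) = 0.0975 + (3.04 − 0.0975)·e^(−63.8/21.468) = 0.0975 + (2.9425)·0.051207 = 0.24818 g/L.

0.248 g/L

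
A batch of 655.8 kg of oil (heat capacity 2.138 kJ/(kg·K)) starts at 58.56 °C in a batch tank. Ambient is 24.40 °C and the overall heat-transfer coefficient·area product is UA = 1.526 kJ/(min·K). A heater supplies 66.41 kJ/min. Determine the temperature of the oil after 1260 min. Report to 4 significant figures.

Lumped-capacitance energy balance: M c_p dT/dt = UA(T_amb − T) + Q̇.
dT/dt = (T_ss − T)/τ with T_ss = T_amb + Q̇/UA = 24.40 + 66.41/1.526 = 67.9190 °C, τ = M c_p/UA = 655.8·2.138/1.526 = 918.808 min.
Integrating: T(t) = T_ss + (T₀ − T_ss) e^(−t/τ).
T(1260) = 67.9190 + (-9.35900)·0.253766 = 65.5440 °C.

65.54 °C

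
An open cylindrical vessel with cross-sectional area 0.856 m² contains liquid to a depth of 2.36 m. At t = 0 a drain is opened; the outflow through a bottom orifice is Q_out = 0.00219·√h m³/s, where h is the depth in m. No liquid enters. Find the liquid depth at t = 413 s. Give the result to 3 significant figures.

With no inflow, A dh/dt = −0.00219 √h.
∫ h^(−1/2) dh = −(0.00219/A) ∫ dt, giving 2√h = 2√h₀ − (0.00219/A) t.
√h = √2.36 − 0.00219·413/(2·0.856) = 1.5362 − 0.52831 = 1.0079.
h = 1.0079² = 1.0159 m.

1.02 m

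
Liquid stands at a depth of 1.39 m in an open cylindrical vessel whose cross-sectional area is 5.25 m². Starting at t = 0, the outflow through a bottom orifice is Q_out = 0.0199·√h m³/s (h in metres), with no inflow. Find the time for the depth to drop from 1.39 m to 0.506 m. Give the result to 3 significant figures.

247 s

With no inflow, A dh/dt = −0.0199 √h.
This is separable: 2 d(√h)/dt = −0.0199/A, so √h = √h₀ − (0.0199/(2A)) t.
t = 2A(√h₀ − √h)/0.0199 = 2·5.25·(√1.39 − √0.506)/0.0199
  = 10.500 × (1.1790 − 0.71134) / 0.0199 = 246.75 s.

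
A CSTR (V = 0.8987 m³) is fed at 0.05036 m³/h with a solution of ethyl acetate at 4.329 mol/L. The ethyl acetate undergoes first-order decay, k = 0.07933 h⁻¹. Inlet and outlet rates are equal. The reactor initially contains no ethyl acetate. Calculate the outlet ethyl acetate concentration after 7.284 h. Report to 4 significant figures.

1.123 mol/L

V dC/dt = Q(C_in − C) − k V C.
This is linear with rate a = Q/V + k = 0.135366 h⁻¹.
C_ss = Q C_in/(Q + kV) = 1.79204 mol/L; C(t) = C_ss + (C₀ − C_ss) e^(−a t).
C(7.284) = 1.79204 + (-1.79204)·e^(−0.135366·7.284) = 1.79204 + (-1.79204)·0.373062 = 1.12350 mol/L.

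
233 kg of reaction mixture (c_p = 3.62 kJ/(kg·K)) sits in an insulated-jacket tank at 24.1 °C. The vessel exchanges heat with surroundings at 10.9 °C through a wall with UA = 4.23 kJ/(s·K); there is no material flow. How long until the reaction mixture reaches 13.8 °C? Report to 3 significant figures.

302 s

M c_p dT/dt = −UA(T − T_amb).
τ = M c_p/UA = 199.40 s; T_ss = T_amb = 10.900 °C.
T(t) = T_ss + (T₀ − T_ss)e^(−t/τ); set T = 13.8:
t = −τ ln[(T − T_ss)/(T₀ − T_ss)] = −199.40 · ln(0.21970) = 302.19 s.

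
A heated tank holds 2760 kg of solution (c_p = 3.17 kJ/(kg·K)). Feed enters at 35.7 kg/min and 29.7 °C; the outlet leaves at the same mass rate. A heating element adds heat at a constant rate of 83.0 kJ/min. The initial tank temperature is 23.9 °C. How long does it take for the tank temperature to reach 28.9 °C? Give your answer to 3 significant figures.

112 min

Energy balance: M c_p dT/dt = ṁ c_p (T_in − T) + 83.0.
τ = M/ṁ = 77.311 min; T_ss = T_in + Q̇/(ṁ c_p) = 30.433 °C.
T(t) = T_ss + (T₀ − T_ss) e^(−t/τ). Set T = 28.9:
e^(−t/τ) = (28.9 − 30.433)/(23.9 − 30.433) = 0.23470
t = −77.311 · ln(0.23470) = 112.06 min.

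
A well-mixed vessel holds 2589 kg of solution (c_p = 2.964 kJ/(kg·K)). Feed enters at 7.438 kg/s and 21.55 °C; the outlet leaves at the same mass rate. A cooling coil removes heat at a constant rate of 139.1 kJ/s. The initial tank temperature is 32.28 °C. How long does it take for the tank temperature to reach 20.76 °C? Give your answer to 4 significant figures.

Energy balance: M c_p dT/dt = ṁ c_p (T_in − T) − 139.1.
τ = M/ṁ = 348.077 s; T_ss = T_in − Q̇/(ṁ c_p) = 15.2405 °C.
T(t) = T_ss + (T₀ − T_ss) e^(−t/τ). Set T = 20.76:
e^(−t/τ) = (20.76 − 15.2405)/(32.28 − 15.2405) = 0.323923
t = −348.077 · ln(0.323923) = 392.371 s.

392.4 s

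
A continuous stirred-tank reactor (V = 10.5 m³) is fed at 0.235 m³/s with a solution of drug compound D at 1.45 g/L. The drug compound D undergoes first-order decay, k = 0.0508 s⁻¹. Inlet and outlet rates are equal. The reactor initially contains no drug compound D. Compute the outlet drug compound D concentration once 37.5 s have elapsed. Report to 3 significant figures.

0.415 g/L

Accumulation = in − out − consumed: V dC/dt = Q C_in − Q C − k V C.
This is linear with rate a = Q/V + k = 0.073181 s⁻¹.
C_ss = Q C_in/(Q + kV) = 0.44345 g/L; C(t) = C_ss + (C₀ − C_ss) e^(−a t).
C(37.5) = 0.44345 + (-0.44345)·e^(−0.073181·37.5) = 0.44345 + (-0.44345)·0.064294 = 0.41494 g/L.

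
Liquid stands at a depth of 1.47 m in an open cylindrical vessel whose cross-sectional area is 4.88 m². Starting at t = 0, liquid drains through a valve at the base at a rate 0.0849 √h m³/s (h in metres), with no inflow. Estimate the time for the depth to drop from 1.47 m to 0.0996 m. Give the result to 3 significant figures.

103 s

Unsteady balance on liquid volume: A dh/dt = −0.0849 √h.
This is separable: 2 d(√h)/dt = −0.0849/A, so √h = √h₀ − (0.0849/(2A)) t.
t = 2A(√h₀ − √h)/0.0849 = 2·4.88·(√1.47 − √0.0996)/0.0849
  = 9.7600 × (1.2124 − 0.31559) / 0.0849 = 103.10 s.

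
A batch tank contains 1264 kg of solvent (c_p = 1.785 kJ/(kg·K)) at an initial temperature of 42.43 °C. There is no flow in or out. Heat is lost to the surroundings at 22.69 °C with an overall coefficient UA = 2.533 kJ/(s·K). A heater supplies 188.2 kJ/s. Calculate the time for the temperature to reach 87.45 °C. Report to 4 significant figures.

1553 s

Energy balance: M c_p dT/dt = −UA(T − T_amb) + Q̇.
τ = M c_p/UA = 890.738 s; T_ss = T_amb + Q̇/UA = 22.69 + 188.2/2.533 = 96.9892 °C.
T(t) = T_ss + (T₀ − T_ss)e^(−t/τ); set T = 87.45:
t = −τ ln[(T − T_ss)/(T₀ − T_ss)] = −890.738 · ln(0.174842) = 1553.33 s.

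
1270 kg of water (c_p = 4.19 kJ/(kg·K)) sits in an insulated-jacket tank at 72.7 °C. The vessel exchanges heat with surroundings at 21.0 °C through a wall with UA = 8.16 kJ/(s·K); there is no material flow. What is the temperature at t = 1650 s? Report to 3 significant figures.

25.1 °C

Energy balance: M c_p dT/dt = −UA(T − T_amb).
dT/dt = (T_ss − T)/τ with T_ss = T_amb = 21.000 °C, τ = M c_p/UA = 1270·4.19/8.16 = 652.12 s.
This is linear first-order; T(t) = T_ss + (T₀ − T_ss) e^(−t/τ).
T(1650) = 21.000 + (51.700)·0.079642 = 25.118 °C.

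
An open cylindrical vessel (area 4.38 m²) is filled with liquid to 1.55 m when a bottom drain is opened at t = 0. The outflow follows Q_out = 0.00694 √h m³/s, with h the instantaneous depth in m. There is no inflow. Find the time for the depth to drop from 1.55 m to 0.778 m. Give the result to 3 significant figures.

458 s

A dh/dt = −Q_out = −0.00694 √h.
Separate and integrate: 2(√h − √h₀) = −(0.00694/A) t.
t = 2A(√h₀ − √h)/0.00694 = 2·4.38·(√1.55 − √0.778)/0.00694
  = 8.7600 × (1.2450 − 0.88204) / 0.00694 = 458.13 s.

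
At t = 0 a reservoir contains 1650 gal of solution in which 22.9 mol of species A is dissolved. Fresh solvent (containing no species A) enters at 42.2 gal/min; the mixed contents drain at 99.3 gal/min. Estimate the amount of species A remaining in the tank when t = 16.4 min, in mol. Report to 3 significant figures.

Total volume: dV/dt = Q_in − Q_out = -57.100 gal/min, so V(t) = 1650 − 57.100 t and V(16.4) = 713.56 gal.
Solute balance: dm/dt = 0 − Q_out C = −Q_out m/V(t).
dm/m = −Q_out dt/(V₀ − 57.100 t); integrating gives ln(m/m₀) = −(Q_out/(Q_in−Q_out)) ln(V/V₀).
m = m₀ (V₀/V)^(Q_out/(Q_in−Q_out)) = 22.9 × (1650/713.56)^(-1.7391) = 5.3300 mol.

5.33 mol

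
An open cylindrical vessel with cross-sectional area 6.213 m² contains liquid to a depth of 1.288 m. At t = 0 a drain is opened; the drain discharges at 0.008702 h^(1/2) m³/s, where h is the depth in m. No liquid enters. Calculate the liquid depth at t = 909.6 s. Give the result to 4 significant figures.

Volume balance on the tank: A dh/dt = −0.008702 √h.
This is separable: 2 d(√h)/dt = −0.008702/A, so √h = √h₀ − (0.008702/(2A)) t.
√h = √1.288 − 0.008702·909.6/(2·6.213) = 1.13490 − 0.636998 = 0.497903.
h = 0.497903² = 0.247907 m.

0.2479 m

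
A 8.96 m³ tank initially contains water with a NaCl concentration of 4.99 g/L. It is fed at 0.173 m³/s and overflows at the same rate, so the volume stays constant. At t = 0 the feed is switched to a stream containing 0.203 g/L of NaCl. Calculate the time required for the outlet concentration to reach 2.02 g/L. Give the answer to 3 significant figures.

Species balance: V dC/dt = Q(C_in − C) ⇒ τ = V/Q = 51.792 s.
C(t) = C_in + (C₀ − C_in) e^(−t/τ). Set C = 2.02 and solve for t:
e^(−t/τ) = (C − C_in)/(C₀ − C_in) = (2.02 − 0.203)/(4.99 − 0.203) = 0.37957
t = −τ ln(…) = 51.792 × 0.96872 = 50.172 s.

50.2 s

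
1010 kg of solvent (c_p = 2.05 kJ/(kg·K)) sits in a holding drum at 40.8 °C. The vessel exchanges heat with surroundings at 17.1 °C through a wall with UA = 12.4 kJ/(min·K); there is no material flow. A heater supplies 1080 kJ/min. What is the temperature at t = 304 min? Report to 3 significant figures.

93.9 °C

Lumped-capacitance energy balance: M c_p dT/dt = UA(T_amb − T) + Q̇.
dT/dt = (T_ss − T)/τ with T_ss = T_amb + Q̇/UA = 17.1 + 1080/12.4 = 104.20 °C, τ = M c_p/UA = 1010·2.05/12.4 = 166.98 min.
Integrating: T(t) = T_ss + (T₀ − T_ss) e^(−t/τ).
T(304) = 104.20 + (-63.397)·0.16192 = 93.931 °C.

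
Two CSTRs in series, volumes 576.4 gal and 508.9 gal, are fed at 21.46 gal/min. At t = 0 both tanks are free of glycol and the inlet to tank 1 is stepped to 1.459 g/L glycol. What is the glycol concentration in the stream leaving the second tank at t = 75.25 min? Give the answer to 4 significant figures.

Each tank obeys Vᵢ dCᵢ/dt = Q(Cᵢ₋₁ − Cᵢ), so τᵢ = Vᵢ/Q.
τ₁ = 576.4/21.46 = 26.8593 min; τ₂ = 508.9/21.46 = 23.7139 min.
Solving the cascade with C₁(0)=C₂(0)=0 gives C₂(t) = C_in[1 − (τ₁ e^(−t/τ₁) − τ₂ e^(−t/τ₂))/(τ₁ − τ₂)].
At t = 75.25: e^(−t/τ₁) = 0.0607104, e^(−t/τ₂) = 0.0418675.
C₂ = 1.459·[1 − (26.8593·0.0607104 − 23.7139·0.0418675)/(3.14539)] = 1.459·0.797227 = 1.16315 g/L.

1.163 g/L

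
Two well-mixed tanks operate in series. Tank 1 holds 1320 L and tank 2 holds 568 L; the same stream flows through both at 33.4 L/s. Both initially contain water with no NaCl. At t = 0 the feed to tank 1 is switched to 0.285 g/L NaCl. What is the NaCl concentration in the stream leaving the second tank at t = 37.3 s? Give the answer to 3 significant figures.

0.114 g/L

Each tank obeys Vᵢ dCᵢ/dt = Q(Cᵢ₋₁ − Cᵢ), so τᵢ = Vᵢ/Q.
τ₁ = 1320/33.4 = 39.521 s; τ₂ = 568/33.4 = 17.006 s.
Tank 1: C₁ = C_in(1 − e^(−t/τ₁)). Tank 2 (τ₁ ≠ τ₂): C₂ = C_in[1 − (τ₁ e^(−t/τ₁) − τ₂ e^(−t/τ₂))/(τ₁ − τ₂)].
At t = 37.3: e^(−t/τ₁) = 0.38915, e^(−t/τ₂) = 0.11154.
C₂ = 0.285·[1 − (39.521·0.38915 − 17.006·0.11154)/(22.515)] = 0.285·0.40118 = 0.11434 g/L.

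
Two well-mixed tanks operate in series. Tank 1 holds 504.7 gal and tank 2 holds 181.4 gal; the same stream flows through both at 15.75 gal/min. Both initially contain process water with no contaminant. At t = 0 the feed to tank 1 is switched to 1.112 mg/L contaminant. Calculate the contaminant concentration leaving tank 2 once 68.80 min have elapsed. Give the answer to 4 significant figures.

Time constants: τᵢ = Vᵢ/Q for each well-mixed tank.
τ₁ = 504.7/15.75 = 32.0444 min; τ₂ = 181.4/15.75 = 11.5175 min.
Solving the cascade with C₁(0)=C₂(0)=0 gives C₂(t) = C_in[1 − (τ₁ e^(−t/τ₁) − τ₂ e^(−t/τ₂))/(τ₁ − τ₂)].
At t = 68.80: e^(−t/τ₁) = 0.116832, e^(−t/τ₂) = 0.00254522.
C₂ = 1.112·[1 − (32.0444·0.116832 − 11.5175·0.00254522)/(20.5270)] = 1.112·0.819043 = 0.910776 mg/L.

0.9108 mg/L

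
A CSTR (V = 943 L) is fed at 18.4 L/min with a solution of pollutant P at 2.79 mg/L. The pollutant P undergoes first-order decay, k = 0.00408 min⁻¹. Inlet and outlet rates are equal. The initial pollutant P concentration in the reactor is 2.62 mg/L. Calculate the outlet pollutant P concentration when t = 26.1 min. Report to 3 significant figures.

2.48 mg/L

V dC/dt = Q(C_in − C) − k V C.
dC/dt = (Q/V) C_in − (Q/V + k) C; effective rate a = Q/V + k = 0.019512 + 0.00408 = 0.023592 min⁻¹.
C_ss = Q C_in/(Q + kV) = 2.3075 mg/L; C(t) = C_ss + (C₀ − C_ss) e^(−a t).
C(26.1) = 2.3075 + (0.31250)·e^(−0.023592·26.1) = 2.3075 + (0.31250)·0.54023 = 2.4763 mg/L.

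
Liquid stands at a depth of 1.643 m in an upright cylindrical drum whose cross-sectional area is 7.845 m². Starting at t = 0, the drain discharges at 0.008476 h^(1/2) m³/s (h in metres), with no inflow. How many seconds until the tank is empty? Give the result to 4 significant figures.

Accumulation of liquid (constant cross-section A): A dh/dt = −0.008476 √h.
Separate and integrate: 2(√h − √h₀) = −(0.008476/A) t.
Tank is empty when √h = 0: t_empty = 2A√h₀/0.008476.
t_empty = 2·7.845·√1.643/0.008476 = 15.6900·1.28180/0.008476 = 2372.74 s.

2373 s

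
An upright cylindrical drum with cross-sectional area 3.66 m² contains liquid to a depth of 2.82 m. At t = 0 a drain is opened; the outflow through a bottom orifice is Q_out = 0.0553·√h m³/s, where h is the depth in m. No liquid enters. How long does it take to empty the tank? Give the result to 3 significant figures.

222 s

A dh/dt = −Q_out = −0.0553 √h.
Separate and integrate: 2(√h − √h₀) = −(0.0553/A) t.
Set h = 0: 2√h₀ = (0.0553/A) t_empty ⇒ t_empty = 2A√h₀/0.0553.
t_empty = 2·3.66·√2.82/0.0553 = 7.3200·1.6793/0.0553 = 222.29 s.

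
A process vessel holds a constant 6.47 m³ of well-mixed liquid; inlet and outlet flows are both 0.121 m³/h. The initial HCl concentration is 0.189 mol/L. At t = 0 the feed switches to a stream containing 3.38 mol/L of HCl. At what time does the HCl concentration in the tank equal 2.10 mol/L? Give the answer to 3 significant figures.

48.8 h

Species balance: V dC/dt = Q(C_in − C) ⇒ τ = V/Q = 53.471 h.
C(t) = C_in + (C₀ − C_in) e^(−t/τ). Set C = 2.10 and solve for t:
e^(−t/τ) = (C − C_in)/(C₀ − C_in) = (2.10 − 3.38)/(0.189 − 3.38) = 0.40113
t = −τ ln(…) = 53.471 × 0.91347 = 48.844 h.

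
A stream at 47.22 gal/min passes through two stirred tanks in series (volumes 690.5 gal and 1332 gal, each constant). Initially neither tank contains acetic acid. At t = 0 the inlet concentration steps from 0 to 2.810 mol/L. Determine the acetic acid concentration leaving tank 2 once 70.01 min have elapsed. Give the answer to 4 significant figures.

2.348 mol/L

Each tank obeys Vᵢ dCᵢ/dt = Q(Cᵢ₋₁ − Cᵢ), so τᵢ = Vᵢ/Q.
τ₁ = 690.5/47.22 = 14.6230 min; τ₂ = 1332/47.22 = 28.2084 min.
Tank 1: C₁ = C_in(1 − e^(−t/τ₁)). Tank 2 (τ₁ ≠ τ₂): C₂ = C_in[1 − (τ₁ e^(−t/τ₁) − τ₂ e^(−t/τ₂))/(τ₁ − τ₂)].
At t = 70.01: e^(−t/τ₁) = 0.00833202, e^(−t/τ₂) = 0.0835854.
C₂ = 2.810·[1 − (14.6230·0.00833202 − 28.2084·0.0835854)/(-13.5853)] = 2.810·0.835413 = 2.34751 mol/L.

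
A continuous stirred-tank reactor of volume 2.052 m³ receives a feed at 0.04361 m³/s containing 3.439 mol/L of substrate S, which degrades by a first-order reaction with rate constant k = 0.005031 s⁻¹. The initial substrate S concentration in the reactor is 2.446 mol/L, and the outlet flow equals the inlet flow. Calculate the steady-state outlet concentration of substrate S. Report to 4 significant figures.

2.781 mol/L

Species balance: V dC/dt = Q C_in − Q C − k V C.
At steady state: 0 = Q C_in − (Q + kV) C_ss, so C_ss = Q C_in/(Q + kV).
C_ss = 0.04361·3.439/(0.04361 + 0.005031·2.052) = 0.149975/0.0539336 = 2.78073 mol/L.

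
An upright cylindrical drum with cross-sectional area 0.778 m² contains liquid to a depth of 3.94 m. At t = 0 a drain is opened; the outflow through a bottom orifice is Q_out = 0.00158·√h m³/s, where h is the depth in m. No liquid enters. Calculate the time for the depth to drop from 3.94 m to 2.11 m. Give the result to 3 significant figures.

Accumulation of liquid (constant cross-section A): A dh/dt = −0.00158 √h.
Separate and integrate: 2(√h − √h₀) = −(0.00158/A) t.
t = 2A(√h₀ − √h)/0.00158 = 2·0.778·(√3.94 − √2.11)/0.00158
  = 1.5560 × (1.9849 − 1.4526) / 0.00158 = 524.27 s.

524 s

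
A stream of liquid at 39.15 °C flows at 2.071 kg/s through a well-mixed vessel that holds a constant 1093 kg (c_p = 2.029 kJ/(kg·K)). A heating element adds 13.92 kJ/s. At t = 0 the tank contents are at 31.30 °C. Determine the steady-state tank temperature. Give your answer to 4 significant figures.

First-law balance (no shaft work): M c_p dT/dt = ṁ c_p (T_in − T) + 13.92.
At steady state dT/dt = 0 ⇒ T_ss = T_in + Q̇/(ṁ c_p) = 39.15 + 13.92/(2.071·2.029) = 42.4627 °C.

42.46 °C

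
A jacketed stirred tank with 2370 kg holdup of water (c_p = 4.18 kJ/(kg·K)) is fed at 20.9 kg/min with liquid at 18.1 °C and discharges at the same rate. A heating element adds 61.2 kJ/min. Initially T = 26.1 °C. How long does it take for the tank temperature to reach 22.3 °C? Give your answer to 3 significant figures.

83.4 min

M c_p dT/dt = ṁ c_p (T_in − T) + Q̇.
τ = M/ṁ = 113.40 min; T_ss = T_in + Q̇/(ṁ c_p) = 18.801 °C.
T(t) = T_ss + (T₀ − T_ss) e^(−t/τ). Set T = 22.3:
e^(−t/τ) = (22.3 − 18.801)/(26.1 − 18.801) = 0.47941
t = −113.40 · ln(0.47941) = 83.369 min.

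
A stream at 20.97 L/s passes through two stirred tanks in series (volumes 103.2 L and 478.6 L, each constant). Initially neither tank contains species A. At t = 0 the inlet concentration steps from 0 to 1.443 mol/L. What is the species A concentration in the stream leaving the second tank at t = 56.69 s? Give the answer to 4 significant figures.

Time constants: τᵢ = Vᵢ/Q for each well-mixed tank.
τ₁ = 103.2/20.97 = 4.92132 s; τ₂ = 478.6/20.97 = 22.8231 s.
Solving the cascade with C₁(0)=C₂(0)=0 gives C₂(t) = C_in[1 − (τ₁ e^(−t/τ₁) − τ₂ e^(−t/τ₂))/(τ₁ − τ₂)].
At t = 56.69: e^(−t/τ₁) = 9.93669e-06, e^(−t/τ₂) = 0.0834182.
C₂ = 1.443·[1 − (4.92132·9.93669e-06 − 22.8231·0.0834182)/(-17.9018)] = 1.443·0.893652 = 1.28954 mol/L.

1.290 mol/L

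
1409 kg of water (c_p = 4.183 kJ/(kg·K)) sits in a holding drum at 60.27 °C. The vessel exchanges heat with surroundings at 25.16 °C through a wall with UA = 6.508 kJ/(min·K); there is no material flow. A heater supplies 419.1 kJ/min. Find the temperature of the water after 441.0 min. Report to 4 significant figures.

Energy balance: M c_p dT/dt = −UA(T − T_amb) + Q̇.
dT/dt = (T_ss − T)/τ with T_ss = T_amb + Q̇/UA = 25.16 + 419.1/6.508 = 89.5577 °C, τ = M c_p/UA = 1409·4.183/6.508 = 905.631 min.
This is linear first-order; T(t) = T_ss + (T₀ − T_ss) e^(−t/τ).
T(441.0) = 89.5577 + (-29.2877)·0.614496 = 71.5605 °C.

71.56 °C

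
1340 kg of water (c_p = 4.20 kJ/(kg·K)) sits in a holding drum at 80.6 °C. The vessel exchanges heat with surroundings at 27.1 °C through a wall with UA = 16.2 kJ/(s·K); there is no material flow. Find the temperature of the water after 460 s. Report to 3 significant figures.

41.3 °C

M c_p dT/dt = −UA(T − T_amb).
dT/dt = (T_ss − T)/τ with T_ss = T_amb = 27.100 °C, τ = M c_p/UA = 1340·4.20/16.2 = 347.41 s.
Solution: T(t) = T_ss + (T₀ − T_ss) e^(−t/τ).
T(460) = 27.100 + (53.500)·0.26604 = 41.333 °C.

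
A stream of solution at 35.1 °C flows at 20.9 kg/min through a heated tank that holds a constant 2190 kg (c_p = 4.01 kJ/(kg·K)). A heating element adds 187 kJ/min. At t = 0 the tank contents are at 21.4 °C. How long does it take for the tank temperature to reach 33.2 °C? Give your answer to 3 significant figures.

First-law balance (no shaft work): M c_p dT/dt = ṁ c_p (T_in − T) + 187.
τ = M/ṁ = 104.78 min; T_ss = T_in + Q̇/(ṁ c_p) = 37.331 °C.
T(t) = T_ss + (T₀ − T_ss) e^(−t/τ). Set T = 33.2:
e^(−t/τ) = (33.2 − 37.331)/(21.4 − 37.331) = 0.25932
t = −104.78 · ln(0.25932) = 141.43 min.

141 min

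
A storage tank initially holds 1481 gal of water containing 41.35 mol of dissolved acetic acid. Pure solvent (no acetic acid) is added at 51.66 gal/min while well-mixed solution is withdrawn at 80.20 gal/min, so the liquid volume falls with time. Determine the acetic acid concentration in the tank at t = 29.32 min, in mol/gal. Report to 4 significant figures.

0.006188 mol/gal

Let m(t) be the amount of acetic acid. Volume: V(t) = V₀ + (Q_in − Q_out) t = 1481 − 28.5400 t; V(29.32) = 644.207 gal.
Solute balance: dm/dt = 0 − Q_out C = −Q_out m/V(t).
dm/m = −Q_out dt/(V₀ − 28.5400 t); integrating gives ln(m/m₀) = −(Q_out/(Q_in−Q_out)) ln(V/V₀).
m = m₀ (V₀/V)^(Q_out/(Q_in−Q_out)) = 41.35 × (1481/644.207)^(-2.81009) = 3.98607 mol.
C = m/V = 3.98607/644.207 = 0.00618756 mol/gal.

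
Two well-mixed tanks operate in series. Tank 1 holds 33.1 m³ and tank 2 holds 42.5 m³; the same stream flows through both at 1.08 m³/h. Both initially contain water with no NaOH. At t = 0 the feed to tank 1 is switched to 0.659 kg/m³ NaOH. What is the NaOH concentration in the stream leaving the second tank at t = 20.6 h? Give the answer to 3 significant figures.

0.0787 kg/m³

Time constants: τᵢ = Vᵢ/Q for each well-mixed tank.
τ₁ = 33.1/1.08 = 30.648 h; τ₂ = 42.5/1.08 = 39.352 h.
Solving the cascade with C₁(0)=C₂(0)=0 gives C₂(t) = C_in[1 − (τ₁ e^(−t/τ₁) − τ₂ e^(−t/τ₂))/(τ₁ − τ₂)].
At t = 20.6: e^(−t/τ₁) = 0.51061, e^(−t/τ₂) = 0.59245.
C₂ = 0.659·[1 − (30.648·0.51061 − 39.352·0.59245)/(-8.7037)] = 0.659·0.11936 = 0.078658 kg/m³.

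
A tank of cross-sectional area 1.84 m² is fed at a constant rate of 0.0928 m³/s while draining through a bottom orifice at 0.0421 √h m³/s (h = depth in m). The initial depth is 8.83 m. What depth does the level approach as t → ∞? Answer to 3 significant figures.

4.86 m

Mass balance (ρ constant): A dh/dt = Q_in − 0.0421 √h. At steady state dh/dt = 0:
Q_in = 0.0421 √h_ss ⇒ √h_ss = 0.0928/0.0421 = 2.2043.
h_ss = 2.2043² = 4.8588 m. (Since h₀ = 8.83 m > h_ss, the level will fall toward this value.)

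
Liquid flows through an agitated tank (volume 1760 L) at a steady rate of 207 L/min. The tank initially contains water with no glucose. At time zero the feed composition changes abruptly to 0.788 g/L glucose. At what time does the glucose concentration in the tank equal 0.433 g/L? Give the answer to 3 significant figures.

6.78 min

Species balance: V dC/dt = Q(C_in − C) ⇒ τ = V/Q = 8.5024 min.
C(t) = C_in + (C₀ − C_in) e^(−t/τ). Set C = 0.433 and solve for t:
e^(−t/τ) = (C − C_in)/(C₀ − C_in) = (0.433 − 0.788)/(0 − 0.788) = 0.45051
t = −τ ln(…) = 8.5024 × 0.79738 = 6.7797 min.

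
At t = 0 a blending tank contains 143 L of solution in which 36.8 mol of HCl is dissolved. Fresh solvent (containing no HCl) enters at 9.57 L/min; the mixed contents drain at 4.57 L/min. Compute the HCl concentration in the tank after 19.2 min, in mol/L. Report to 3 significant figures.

0.0963 mol/L

Let m(t) be the amount of HCl. Volume: V(t) = V₀ + (Q_in − Q_out) t = 143 + 5.0000 t; V(19.2) = 239.00 L.
Solute balance: dm/dt = 0 − Q_out C = −Q_out m/V(t).
dm/m = −Q_out dt/(V₀ + 5.0000 t); integrating gives ln(m/m₀) = −(Q_out/(Q_in−Q_out)) ln(V/V₀).
m = m₀ (V₀/V)^(Q_out/(Q_in−Q_out)) = 36.8 × (143/239.00)^(0.91400) = 23.013 mol.
C = m/V = 23.013/239.00 = 0.096288 mol/L.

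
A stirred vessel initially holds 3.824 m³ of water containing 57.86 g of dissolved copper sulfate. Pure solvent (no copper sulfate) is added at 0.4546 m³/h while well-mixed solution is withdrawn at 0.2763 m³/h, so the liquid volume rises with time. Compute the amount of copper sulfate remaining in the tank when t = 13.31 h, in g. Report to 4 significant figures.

Total volume: dV/dt = Q_in − Q_out = 0.178300 m³/h, so V(t) = 3.824 + 0.178300 t and V(13.31) = 6.19717 m³.
Species balance (pure solvent in): dm/dt = −Q_out · m/V(t).
dm/m = −Q_out dt/(V₀ + 0.178300 t); integrating gives ln(m/m₀) = −(Q_out/(Q_in−Q_out)) ln(V/V₀).
m = m₀ (V₀/V)^(Q_out/(Q_in−Q_out)) = 57.86 × (3.824/6.19717)^(1.54964) = 27.3815 g.

27.38 g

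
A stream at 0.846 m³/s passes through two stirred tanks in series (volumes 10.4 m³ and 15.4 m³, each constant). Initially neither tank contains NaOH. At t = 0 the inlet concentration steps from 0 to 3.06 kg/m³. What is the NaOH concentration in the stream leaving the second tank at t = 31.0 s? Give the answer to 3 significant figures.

Each tank obeys Vᵢ dCᵢ/dt = Q(Cᵢ₋₁ − Cᵢ), so τᵢ = Vᵢ/Q.
τ₁ = 10.4/0.846 = 12.293 s; τ₂ = 15.4/0.846 = 18.203 s.
Solving the cascade with C₁(0)=C₂(0)=0 gives C₂(t) = C_in[1 − (τ₁ e^(−t/τ₁) − τ₂ e^(−t/τ₂))/(τ₁ − τ₂)].
At t = 31.0: e^(−t/τ₁) = 0.080320, e^(−t/τ₂) = 0.18214.
C₂ = 3.06·[1 − (12.293·0.080320 − 18.203·0.18214)/(-5.9102)] = 3.06·0.60608 = 1.8546 kg/m³.

1.85 kg/m³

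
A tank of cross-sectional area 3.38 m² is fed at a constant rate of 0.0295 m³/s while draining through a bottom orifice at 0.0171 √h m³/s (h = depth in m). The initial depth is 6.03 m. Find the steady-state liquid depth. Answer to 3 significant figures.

2.98 m

Unsteady balance on liquid volume: A dh/dt = Q_in − 0.0171 √h. At steady state dh/dt = 0:
Q_in = 0.0171 √h_ss ⇒ √h_ss = 0.0295/0.0171 = 1.7251.
h_ss = 1.7251² = 2.9761 m. (Since h₀ = 6.03 m > h_ss, the level will fall toward this value.)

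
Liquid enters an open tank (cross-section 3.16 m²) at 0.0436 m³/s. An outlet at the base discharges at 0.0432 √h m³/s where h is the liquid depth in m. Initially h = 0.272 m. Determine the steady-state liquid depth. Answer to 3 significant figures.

1.02 m

Level balance: A dh/dt = 0.0436 − 0.0432 √h. Setting dh/dt = 0:
Q_in = 0.0432 √h_ss ⇒ √h_ss = 0.0436/0.0432 = 1.0093.
h_ss = 1.0093² = 1.0186 m. (Since h₀ = 0.272 m < h_ss, the level will rise toward this value.)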